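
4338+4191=8529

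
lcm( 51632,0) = 0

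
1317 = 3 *439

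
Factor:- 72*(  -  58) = 4176  =  2^4*3^2*29^1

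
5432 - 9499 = - 4067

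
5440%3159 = 2281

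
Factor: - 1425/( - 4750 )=2^( - 1)*3^1*5^(  -  1) = 3/10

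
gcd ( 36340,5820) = 20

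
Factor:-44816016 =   -  2^4*3^1 * 7^1*83^1 * 1607^1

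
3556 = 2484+1072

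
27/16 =27/16 = 1.69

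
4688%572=112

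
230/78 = 2  +  37/39 = 2.95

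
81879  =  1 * 81879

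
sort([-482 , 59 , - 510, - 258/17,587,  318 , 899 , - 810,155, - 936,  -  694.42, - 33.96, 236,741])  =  [ - 936, - 810, - 694.42, - 510,  -  482, - 33.96,-258/17,59,155,  236,  318, 587, 741, 899]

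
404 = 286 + 118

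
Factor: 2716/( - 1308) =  - 679/327 = - 3^( - 1)*7^1 * 97^1*109^( - 1 ) 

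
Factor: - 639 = - 3^2*71^1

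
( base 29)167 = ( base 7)2660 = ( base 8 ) 1776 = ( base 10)1022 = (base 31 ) 11U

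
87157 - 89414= - 2257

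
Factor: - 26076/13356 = -3^( - 1)*7^ ( - 1 ) * 41^1  =  - 41/21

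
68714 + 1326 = 70040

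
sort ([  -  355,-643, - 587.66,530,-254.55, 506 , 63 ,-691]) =[ - 691,  -  643, - 587.66 , - 355, - 254.55,63, 506,  530 ] 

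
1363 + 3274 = 4637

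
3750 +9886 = 13636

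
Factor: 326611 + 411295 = 737906  =  2^1*13^1 *101^1*281^1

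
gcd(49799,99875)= 1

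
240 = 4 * 60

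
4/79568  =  1/19892 = 0.00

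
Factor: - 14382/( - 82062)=17/97 = 17^1*97^ ( - 1)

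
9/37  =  9/37=0.24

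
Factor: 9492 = 2^2*3^1*7^1  *113^1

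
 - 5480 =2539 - 8019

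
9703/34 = 285 + 13/34 = 285.38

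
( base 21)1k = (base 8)51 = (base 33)18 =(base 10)41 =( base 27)1E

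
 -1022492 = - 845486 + -177006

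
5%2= 1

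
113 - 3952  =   - 3839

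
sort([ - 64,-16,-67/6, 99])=[ - 64, -16, - 67/6,  99 ] 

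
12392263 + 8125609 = 20517872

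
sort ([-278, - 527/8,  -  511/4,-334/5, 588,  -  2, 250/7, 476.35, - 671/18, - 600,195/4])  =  [ - 600, - 278,  -  511/4, - 334/5, - 527/8, - 671/18,-2,250/7,195/4, 476.35,  588 ]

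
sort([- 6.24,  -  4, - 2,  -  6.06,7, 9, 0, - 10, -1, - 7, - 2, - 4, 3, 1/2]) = [ - 10, -7, - 6.24  , - 6.06, - 4, - 4,- 2,- 2,- 1, 0, 1/2,3,7, 9 ] 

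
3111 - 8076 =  - 4965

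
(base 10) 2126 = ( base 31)26i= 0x84e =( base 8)4116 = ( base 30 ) 2AQ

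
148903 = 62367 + 86536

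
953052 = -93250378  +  94203430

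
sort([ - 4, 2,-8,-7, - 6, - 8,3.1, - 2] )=[  -  8, - 8,-7, - 6,- 4, - 2,2,3.1]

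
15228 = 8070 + 7158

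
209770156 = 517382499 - 307612343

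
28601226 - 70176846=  - 41575620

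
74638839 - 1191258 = 73447581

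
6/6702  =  1/1117 = 0.00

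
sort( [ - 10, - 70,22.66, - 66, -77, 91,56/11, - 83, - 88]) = [ - 88, - 83, - 77, - 70, - 66, - 10, 56/11,  22.66, 91]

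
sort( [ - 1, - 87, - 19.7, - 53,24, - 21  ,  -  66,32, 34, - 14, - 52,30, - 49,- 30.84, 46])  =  [- 87, - 66, -53, - 52, - 49, - 30.84, - 21 , - 19.7, - 14, - 1, 24 , 30,32,34 , 46]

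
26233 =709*37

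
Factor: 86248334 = 2^1*19^1*1097^1 * 2069^1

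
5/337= 5/337 = 0.01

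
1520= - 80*( - 19)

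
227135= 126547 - -100588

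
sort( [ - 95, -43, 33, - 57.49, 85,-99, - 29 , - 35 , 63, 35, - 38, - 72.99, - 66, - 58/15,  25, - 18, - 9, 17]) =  [ - 99, - 95, -72.99, - 66, - 57.49, - 43,-38 , -35,- 29, - 18, - 9, - 58/15, 17, 25, 33 , 35,63, 85] 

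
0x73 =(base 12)97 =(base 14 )83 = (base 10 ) 115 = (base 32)3j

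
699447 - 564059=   135388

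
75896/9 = 8432 + 8/9 = 8432.89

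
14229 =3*4743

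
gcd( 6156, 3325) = 19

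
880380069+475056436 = 1355436505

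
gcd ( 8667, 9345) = 3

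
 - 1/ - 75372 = 1/75372 = 0.00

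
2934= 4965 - 2031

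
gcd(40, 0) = 40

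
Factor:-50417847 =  - 3^2*223^1*25121^1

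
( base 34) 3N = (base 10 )125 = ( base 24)55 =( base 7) 236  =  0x7d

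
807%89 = 6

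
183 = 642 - 459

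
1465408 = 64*22897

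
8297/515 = 8297/515 = 16.11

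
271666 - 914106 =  - 642440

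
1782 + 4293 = 6075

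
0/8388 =0= 0.00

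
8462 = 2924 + 5538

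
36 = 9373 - 9337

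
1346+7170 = 8516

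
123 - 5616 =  - 5493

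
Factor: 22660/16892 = 55/41 = 5^1*11^1*41^( - 1) 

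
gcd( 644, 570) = 2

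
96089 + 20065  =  116154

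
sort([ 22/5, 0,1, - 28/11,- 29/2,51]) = [ - 29/2,  -  28/11,  0,1,  22/5,51]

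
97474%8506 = 3908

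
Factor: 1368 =2^3 *3^2*19^1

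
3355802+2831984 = 6187786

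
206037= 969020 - 762983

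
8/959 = 8/959 = 0.01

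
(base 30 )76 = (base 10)216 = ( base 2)11011000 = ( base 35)66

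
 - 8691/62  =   - 8691/62 = - 140.18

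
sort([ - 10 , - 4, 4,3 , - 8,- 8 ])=[ - 10, - 8,- 8 , - 4  ,  3,4]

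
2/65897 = 2/65897  =  0.00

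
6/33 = 2/11 = 0.18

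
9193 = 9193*1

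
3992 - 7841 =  - 3849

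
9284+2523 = 11807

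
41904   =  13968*3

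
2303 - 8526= - 6223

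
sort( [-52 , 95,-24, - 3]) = [ - 52, - 24, - 3, 95 ] 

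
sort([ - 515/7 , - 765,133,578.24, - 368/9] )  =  [ - 765, -515/7, - 368/9,133, 578.24] 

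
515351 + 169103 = 684454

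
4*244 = 976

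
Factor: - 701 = -701^1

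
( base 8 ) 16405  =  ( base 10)7429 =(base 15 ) 2304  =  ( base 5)214204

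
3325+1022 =4347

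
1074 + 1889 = 2963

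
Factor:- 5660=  - 2^2 * 5^1 *283^1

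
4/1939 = 4/1939 = 0.00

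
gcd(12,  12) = 12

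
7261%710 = 161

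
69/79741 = 3/3467 = 0.00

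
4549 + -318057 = - 313508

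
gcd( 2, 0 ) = 2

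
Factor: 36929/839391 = 3^(-1 )*7^( - 1 )*36929^1 * 39971^( -1)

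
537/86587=537/86587 = 0.01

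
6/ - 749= - 6/749 = -0.01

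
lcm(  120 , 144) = 720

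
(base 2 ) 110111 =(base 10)55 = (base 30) 1P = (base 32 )1N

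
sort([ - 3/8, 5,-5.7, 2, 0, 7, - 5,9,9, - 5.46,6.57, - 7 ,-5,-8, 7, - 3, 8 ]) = [- 8, - 7, - 5.7, - 5.46 ,  -  5, - 5, - 3, - 3/8,0,  2, 5,6.57, 7,7, 8,  9,9]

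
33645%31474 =2171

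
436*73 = 31828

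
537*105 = 56385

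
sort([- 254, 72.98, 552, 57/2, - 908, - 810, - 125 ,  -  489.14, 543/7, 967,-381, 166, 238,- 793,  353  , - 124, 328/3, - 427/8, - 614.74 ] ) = [ - 908,-810, - 793, - 614.74, - 489.14,-381  , - 254,  -  125 ,-124, - 427/8, 57/2,72.98 , 543/7, 328/3, 166, 238,  353, 552,967 ]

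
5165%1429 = 878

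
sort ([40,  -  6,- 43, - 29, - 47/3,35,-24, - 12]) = [ - 43, - 29 , - 24, - 47/3 , - 12, - 6,35,40 ]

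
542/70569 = 542/70569  =  0.01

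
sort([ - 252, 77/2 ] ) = [ -252,77/2] 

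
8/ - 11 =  - 1  +  3/11 = - 0.73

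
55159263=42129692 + 13029571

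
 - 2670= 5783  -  8453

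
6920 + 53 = 6973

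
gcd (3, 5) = 1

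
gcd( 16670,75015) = 8335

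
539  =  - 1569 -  - 2108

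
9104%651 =641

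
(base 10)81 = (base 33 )2f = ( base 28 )2p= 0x51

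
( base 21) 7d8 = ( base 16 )D28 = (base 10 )3368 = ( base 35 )2q8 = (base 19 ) 965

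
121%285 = 121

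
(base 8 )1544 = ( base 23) 1EH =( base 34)PI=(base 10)868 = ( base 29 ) 10R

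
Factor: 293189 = 13^1*19^1 * 1187^1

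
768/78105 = 256/26035 = 0.01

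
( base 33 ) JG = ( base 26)oj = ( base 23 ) 14m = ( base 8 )1203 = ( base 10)643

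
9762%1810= 712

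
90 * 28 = 2520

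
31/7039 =31/7039= 0.00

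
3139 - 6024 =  - 2885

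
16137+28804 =44941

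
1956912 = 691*2832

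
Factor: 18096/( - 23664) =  - 13^1*17^ ( - 1 ) = -13/17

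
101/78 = 1+23/78  =  1.29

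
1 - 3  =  -2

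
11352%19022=11352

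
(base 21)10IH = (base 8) 22670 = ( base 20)142g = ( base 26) e7a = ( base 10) 9656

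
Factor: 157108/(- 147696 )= -2^( - 2)*3^ ( - 1)*7^1 * 17^ ( - 1) * 31^1 = - 217/204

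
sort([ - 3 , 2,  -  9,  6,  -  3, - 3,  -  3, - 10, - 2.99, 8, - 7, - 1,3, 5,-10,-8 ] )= [-10, - 10, - 9, - 8, - 7,  -  3, - 3, - 3, - 3,-2.99, - 1,2,3,5, 6,8]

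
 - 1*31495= - 31495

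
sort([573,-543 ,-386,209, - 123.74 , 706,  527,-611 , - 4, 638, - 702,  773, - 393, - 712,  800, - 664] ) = [-712,-702,-664, - 611, - 543, - 393, - 386, - 123.74, - 4 , 209,527,573,  638, 706,773 , 800]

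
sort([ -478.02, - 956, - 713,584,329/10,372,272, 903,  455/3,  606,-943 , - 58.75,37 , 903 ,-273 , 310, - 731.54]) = [-956, - 943, - 731.54 , - 713, - 478.02, - 273, - 58.75,  329/10 , 37, 455/3,272, 310,372 , 584 , 606, 903 , 903] 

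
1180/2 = 590 = 590.00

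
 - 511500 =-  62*8250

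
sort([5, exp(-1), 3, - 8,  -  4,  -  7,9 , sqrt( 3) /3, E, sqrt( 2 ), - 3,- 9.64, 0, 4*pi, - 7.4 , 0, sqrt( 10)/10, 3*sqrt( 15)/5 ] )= [ - 9.64,  -  8, - 7.4,- 7, - 4 ,-3, 0, 0, sqrt(10 )/10,exp( - 1),sqrt ( 3 )/3,sqrt(2 ), 3 * sqrt( 15 )/5, E,3, 5,9,4*pi] 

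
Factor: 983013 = 3^1*29^1*11299^1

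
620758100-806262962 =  - 185504862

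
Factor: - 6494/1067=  - 2^1*11^( - 1)*17^1*97^( - 1 )*191^1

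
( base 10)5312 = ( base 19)edb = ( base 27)77k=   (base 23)A0M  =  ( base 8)12300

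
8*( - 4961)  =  -39688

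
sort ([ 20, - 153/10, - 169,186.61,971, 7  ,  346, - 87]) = [ - 169 , -87, - 153/10, 7, 20,186.61,346,971]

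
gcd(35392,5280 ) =32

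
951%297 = 60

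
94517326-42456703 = 52060623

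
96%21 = 12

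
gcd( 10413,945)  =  9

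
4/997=4/997 = 0.00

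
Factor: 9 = 3^2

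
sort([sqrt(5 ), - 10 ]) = [-10,  sqrt(5)]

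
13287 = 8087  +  5200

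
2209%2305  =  2209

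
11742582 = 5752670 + 5989912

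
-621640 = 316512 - 938152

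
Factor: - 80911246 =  - 2^1*13^1 * 433^1 * 7187^1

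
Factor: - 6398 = -2^1 *7^1*457^1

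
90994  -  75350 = 15644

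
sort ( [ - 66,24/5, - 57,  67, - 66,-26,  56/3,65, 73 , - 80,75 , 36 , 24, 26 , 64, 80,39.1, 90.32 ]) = [-80,  -  66, - 66, - 57, - 26, 24/5, 56/3, 24,  26, 36, 39.1,64, 65, 67,73 , 75,80,90.32]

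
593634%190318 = 22680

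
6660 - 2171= 4489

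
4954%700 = 54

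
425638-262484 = 163154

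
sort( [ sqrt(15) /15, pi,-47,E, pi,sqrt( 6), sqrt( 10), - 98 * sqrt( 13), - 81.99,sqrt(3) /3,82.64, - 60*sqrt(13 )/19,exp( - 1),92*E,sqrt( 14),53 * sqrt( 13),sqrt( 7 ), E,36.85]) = [-98*sqrt( 13 ), - 81.99 , - 47, - 60 * sqrt(13)/19, sqrt( 15)/15,exp(-1),sqrt( 3) /3,sqrt(6),sqrt( 7),E,E, pi,pi, sqrt (10),sqrt( 14 ),36.85,82.64,53 * sqrt(13 ),  92 * E] 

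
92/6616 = 23/1654 = 0.01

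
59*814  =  48026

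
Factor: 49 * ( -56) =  - 2744 = - 2^3*7^3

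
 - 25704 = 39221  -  64925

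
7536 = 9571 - 2035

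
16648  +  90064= 106712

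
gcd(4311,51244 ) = 1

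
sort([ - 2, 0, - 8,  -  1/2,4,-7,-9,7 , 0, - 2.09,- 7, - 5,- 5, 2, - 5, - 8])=[-9, - 8,- 8, - 7, - 7,-5,  -  5, - 5, - 2.09, - 2, - 1/2, 0,0, 2,4, 7]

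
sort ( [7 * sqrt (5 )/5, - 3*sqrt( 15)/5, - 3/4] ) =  [ - 3*sqrt (15)/5 , - 3/4 , 7*sqrt(5)/5]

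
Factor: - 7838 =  - 2^1*3919^1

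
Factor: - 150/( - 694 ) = 3^1*5^2 *347^( - 1 ) = 75/347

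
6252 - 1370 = 4882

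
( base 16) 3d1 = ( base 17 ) 368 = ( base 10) 977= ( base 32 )UH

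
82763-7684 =75079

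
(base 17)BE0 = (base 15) 102C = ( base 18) a9f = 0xD59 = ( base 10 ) 3417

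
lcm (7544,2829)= 22632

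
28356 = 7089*4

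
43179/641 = 67 + 232/641 = 67.36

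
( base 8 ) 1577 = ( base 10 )895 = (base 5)12040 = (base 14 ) 47D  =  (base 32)RV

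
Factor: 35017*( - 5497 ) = -192488449 = - 19^2*23^1 * 97^1*239^1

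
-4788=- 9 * 532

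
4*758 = 3032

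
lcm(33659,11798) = 1144406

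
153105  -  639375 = -486270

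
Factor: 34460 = 2^2 * 5^1*1723^1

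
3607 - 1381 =2226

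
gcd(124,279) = 31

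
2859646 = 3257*878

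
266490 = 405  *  658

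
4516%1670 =1176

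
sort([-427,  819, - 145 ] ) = [ - 427, - 145,819] 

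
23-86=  - 63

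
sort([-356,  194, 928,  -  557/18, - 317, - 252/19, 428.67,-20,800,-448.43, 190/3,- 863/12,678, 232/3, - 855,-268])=[-855, - 448.43, - 356, - 317,-268, - 863/12,- 557/18,-20,  -  252/19, 190/3,232/3,194,428.67,678, 800,928 ] 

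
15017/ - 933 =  - 15017/933 =- 16.10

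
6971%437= 416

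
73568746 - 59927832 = 13640914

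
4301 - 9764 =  - 5463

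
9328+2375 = 11703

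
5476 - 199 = 5277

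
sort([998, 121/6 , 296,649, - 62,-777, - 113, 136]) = [ - 777, - 113,-62, 121/6 , 136, 296, 649,998 ] 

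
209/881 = 209/881 = 0.24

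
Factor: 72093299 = 72093299^1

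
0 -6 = -6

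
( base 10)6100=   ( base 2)1011111010100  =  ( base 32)5uk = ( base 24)AE4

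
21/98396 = 21/98396 = 0.00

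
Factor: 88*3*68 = 2^5*3^1* 11^1*17^1=17952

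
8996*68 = 611728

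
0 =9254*0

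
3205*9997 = 32040385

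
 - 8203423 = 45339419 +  - 53542842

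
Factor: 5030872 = 2^3*7^1 * 11^1 *8167^1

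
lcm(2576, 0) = 0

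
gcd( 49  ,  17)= 1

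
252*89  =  22428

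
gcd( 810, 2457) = 27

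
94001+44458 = 138459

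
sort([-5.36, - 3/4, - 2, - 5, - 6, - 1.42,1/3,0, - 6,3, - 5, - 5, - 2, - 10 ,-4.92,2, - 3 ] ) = [ - 10, - 6, - 6, - 5.36, - 5 ,  -  5, - 5, - 4.92, - 3, - 2, - 2, - 1.42, - 3/4,0,1/3, 2,3 ]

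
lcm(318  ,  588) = 31164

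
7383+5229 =12612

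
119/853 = 119/853=0.14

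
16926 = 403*42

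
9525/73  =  130+35/73 = 130.48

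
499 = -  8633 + 9132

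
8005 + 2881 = 10886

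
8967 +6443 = 15410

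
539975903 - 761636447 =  - 221660544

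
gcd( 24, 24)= 24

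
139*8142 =1131738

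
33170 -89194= - 56024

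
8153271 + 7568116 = 15721387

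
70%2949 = 70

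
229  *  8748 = 2003292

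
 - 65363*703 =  - 45950189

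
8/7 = 1 + 1/7=1.14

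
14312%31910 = 14312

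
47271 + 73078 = 120349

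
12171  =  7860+4311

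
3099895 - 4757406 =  - 1657511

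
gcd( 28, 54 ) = 2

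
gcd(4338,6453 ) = 9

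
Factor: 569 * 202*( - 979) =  - 112524302 = - 2^1*11^1*89^1*101^1*569^1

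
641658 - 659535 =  - 17877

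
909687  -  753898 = 155789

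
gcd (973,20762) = 7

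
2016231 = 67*30093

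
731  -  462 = 269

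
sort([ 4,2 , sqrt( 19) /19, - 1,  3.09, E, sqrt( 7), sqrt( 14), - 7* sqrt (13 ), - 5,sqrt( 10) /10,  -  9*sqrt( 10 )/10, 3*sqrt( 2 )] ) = [-7*sqrt (13), - 5,-9*sqrt( 10) /10, - 1, sqrt( 19) /19,sqrt( 10)/10, 2, sqrt( 7), E, 3.09,  sqrt( 14),4,  3*sqrt( 2 )] 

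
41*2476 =101516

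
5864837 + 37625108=43489945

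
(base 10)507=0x1fb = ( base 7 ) 1323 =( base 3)200210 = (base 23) m1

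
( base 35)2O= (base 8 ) 136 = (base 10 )94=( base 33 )2S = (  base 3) 10111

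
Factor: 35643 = 3^1*109^2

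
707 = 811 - 104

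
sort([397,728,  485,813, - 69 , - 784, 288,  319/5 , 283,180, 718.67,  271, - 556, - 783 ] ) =[ - 784, - 783, - 556,- 69, 319/5 , 180, 271,283, 288,397,485,718.67  ,  728,813 ] 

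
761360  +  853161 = 1614521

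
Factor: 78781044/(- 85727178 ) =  - 13130174/14287863 = - 2^1*3^( - 1) * 31^1*821^( - 1 )*5801^(  -  1 )*211777^1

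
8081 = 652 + 7429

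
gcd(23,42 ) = 1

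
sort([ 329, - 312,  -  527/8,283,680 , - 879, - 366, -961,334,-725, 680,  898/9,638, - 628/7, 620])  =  [ - 961,  -  879, - 725, - 366,  -  312,-628/7, - 527/8,898/9,283,329, 334,620,638, 680, 680 ]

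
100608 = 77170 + 23438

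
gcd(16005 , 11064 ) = 3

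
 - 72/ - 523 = 72/523 = 0.14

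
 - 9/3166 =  - 1+3157/3166 = -0.00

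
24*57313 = 1375512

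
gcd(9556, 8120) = 4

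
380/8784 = 95/2196 = 0.04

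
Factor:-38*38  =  - 1444 = -2^2*19^2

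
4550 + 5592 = 10142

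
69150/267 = 258 + 88/89  =  258.99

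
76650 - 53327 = 23323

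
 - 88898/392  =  -227 + 43/196=- 226.78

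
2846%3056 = 2846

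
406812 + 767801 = 1174613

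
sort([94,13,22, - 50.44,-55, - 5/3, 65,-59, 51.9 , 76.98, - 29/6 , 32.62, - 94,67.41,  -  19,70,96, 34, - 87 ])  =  [ - 94,-87, - 59, - 55, - 50.44, - 19 ,-29/6, - 5/3,13, 22 , 32.62, 34,  51.9,65,  67.41,70, 76.98,94, 96]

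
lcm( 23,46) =46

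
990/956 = 495/478 = 1.04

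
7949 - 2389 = 5560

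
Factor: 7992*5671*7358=2^4*3^3*13^1* 37^1*53^1 * 107^1*283^1 =333483926256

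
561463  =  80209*7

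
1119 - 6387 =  - 5268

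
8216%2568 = 512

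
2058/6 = 343 = 343.00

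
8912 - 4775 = 4137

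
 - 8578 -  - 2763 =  -5815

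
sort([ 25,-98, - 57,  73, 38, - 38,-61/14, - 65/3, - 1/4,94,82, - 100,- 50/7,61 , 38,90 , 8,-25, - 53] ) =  [ - 100, - 98 ,-57  , -53, - 38, - 25 , - 65/3, - 50/7,  -  61/14 , - 1/4, 8, 25, 38,38,  61, 73,82 , 90,94] 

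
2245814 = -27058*(  -  83)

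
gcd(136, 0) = 136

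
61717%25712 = 10293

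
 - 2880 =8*( - 360)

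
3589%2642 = 947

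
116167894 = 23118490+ 93049404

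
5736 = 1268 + 4468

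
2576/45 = 2576/45 = 57.24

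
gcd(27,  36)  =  9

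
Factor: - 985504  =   - 2^5*13^1 * 23^1*103^1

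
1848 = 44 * 42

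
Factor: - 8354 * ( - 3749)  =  31319146 =2^1*23^1*163^1* 4177^1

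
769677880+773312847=1542990727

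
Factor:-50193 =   -  3^3*11^1*13^2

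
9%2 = 1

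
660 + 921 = 1581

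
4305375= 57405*75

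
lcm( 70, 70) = 70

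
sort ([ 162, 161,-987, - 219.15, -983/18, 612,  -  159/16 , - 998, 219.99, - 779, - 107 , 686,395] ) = [ - 998, -987, - 779, - 219.15,-107, - 983/18, - 159/16, 161,  162,219.99, 395,612,686 ]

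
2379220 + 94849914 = 97229134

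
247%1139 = 247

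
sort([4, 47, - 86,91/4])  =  [ - 86,4,91/4,47 ]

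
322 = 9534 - 9212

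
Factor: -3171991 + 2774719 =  - 397272 = - 2^3*3^1*16553^1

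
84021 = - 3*(  -  28007 ) 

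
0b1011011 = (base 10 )91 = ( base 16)5B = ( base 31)2t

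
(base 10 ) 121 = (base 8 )171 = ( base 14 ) 89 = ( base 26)4h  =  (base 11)100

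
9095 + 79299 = 88394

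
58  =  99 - 41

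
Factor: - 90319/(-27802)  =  2^ ( - 1 )*181^1*499^1*13901^ (  -  1 )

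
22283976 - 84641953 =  - 62357977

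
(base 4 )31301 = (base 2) 1101110001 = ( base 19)287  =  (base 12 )615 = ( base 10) 881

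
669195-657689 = 11506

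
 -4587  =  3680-8267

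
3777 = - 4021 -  - 7798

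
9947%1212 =251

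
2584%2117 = 467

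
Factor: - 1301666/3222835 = -2^1*5^( - 1)*7^(- 1) * 11^ ( - 2)*761^( - 1 )*650833^1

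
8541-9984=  - 1443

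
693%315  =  63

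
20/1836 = 5/459 = 0.01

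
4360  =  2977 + 1383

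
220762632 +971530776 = 1192293408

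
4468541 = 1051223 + 3417318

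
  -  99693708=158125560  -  257819268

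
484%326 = 158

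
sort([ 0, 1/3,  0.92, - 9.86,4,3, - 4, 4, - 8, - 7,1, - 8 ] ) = [ - 9.86, - 8, - 8, - 7 , - 4, 0,  1/3,0.92 , 1,  3,4 , 4 ]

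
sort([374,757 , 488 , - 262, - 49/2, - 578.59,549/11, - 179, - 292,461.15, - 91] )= [ - 578.59, - 292, - 262, - 179, - 91, - 49/2,549/11,374,461.15, 488,  757 ]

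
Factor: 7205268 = 2^2*3^1*7^1*31^1*2767^1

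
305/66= 4 + 41/66 = 4.62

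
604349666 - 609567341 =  - 5217675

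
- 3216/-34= 94 + 10/17 = 94.59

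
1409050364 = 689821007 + 719229357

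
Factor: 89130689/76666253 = 76666253^( - 1)*89130689^1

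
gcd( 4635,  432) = 9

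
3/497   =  3/497 = 0.01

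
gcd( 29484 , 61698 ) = 546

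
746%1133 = 746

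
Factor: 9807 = 3^1*7^1*467^1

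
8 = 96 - 88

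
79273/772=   102+529/772  =  102.69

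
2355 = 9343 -6988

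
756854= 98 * 7723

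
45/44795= 9/8959 = 0.00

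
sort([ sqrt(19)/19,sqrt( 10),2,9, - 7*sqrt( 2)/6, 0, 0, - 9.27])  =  [ - 9.27,-7 * sqrt(2)/6,0,0,sqrt( 19)/19,2, sqrt( 10), 9]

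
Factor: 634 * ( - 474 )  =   - 300516= -2^2*3^1  *79^1*317^1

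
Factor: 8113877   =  73^1* 111149^1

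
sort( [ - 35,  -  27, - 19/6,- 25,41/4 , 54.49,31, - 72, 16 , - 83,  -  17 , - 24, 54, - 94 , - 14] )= [  -  94,-83,  -  72 , - 35,-27,  -  25 , - 24,  -  17, - 14, - 19/6,  41/4,16,  31,54, 54.49]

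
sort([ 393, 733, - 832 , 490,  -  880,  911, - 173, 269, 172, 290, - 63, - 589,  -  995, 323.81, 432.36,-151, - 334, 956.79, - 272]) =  [-995, - 880, - 832 , - 589 ,-334, - 272 ,-173, - 151,-63, 172,269,  290, 323.81, 393,432.36, 490, 733, 911,956.79]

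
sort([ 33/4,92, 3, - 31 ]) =[ - 31,3,33/4,  92] 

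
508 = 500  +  8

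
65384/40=8173/5 = 1634.60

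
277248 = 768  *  361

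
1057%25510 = 1057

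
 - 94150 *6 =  - 564900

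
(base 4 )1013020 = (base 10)4552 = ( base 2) 1000111001000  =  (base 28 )5MG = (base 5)121202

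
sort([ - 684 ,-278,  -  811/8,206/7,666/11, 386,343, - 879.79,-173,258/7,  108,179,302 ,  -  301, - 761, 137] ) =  [ - 879.79,  -  761, - 684,  -  301, - 278 , - 173,-811/8,  206/7, 258/7  ,  666/11, 108,  137  ,  179, 302,343, 386]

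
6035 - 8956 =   -  2921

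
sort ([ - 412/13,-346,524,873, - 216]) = [ -346  , - 216,-412/13, 524, 873]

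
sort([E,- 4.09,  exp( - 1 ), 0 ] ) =[ - 4.09,0,  exp( - 1),E]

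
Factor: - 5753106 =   -  2^1*3^4*17^1*2089^1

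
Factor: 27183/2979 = 9061/993=3^( - 1) * 13^1*17^1*41^1*331^( - 1)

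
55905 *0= 0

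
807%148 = 67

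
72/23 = 72/23 = 3.13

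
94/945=94/945 = 0.10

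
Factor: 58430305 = 5^1 *11686061^1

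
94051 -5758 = 88293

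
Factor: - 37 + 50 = 13^1 = 13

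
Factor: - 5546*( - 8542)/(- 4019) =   -  2^2*47^1*59^1*4019^( -1)*4271^1 = - 47373932/4019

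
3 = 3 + 0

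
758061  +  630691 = 1388752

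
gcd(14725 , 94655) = 5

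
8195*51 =417945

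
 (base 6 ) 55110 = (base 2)1110110110010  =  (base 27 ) ABF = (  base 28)9JE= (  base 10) 7602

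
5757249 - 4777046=980203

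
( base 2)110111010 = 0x1BA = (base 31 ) e8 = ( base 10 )442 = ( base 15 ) 1E7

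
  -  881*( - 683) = 601723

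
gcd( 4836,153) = 3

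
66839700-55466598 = 11373102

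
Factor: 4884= 2^2 *3^1*11^1*37^1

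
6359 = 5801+558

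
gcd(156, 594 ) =6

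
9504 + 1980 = 11484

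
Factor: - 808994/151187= - 2^1*31^( - 1)*4877^(-1)*404497^1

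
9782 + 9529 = 19311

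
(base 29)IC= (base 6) 2250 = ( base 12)386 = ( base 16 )216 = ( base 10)534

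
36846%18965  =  17881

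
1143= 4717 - 3574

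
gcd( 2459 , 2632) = 1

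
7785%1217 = 483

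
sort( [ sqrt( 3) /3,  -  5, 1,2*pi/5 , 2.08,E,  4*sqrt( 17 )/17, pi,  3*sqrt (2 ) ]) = [ - 5,sqrt( 3) /3,  4*sqrt( 17 )/17, 1, 2*pi/5, 2.08, E,pi,3*sqrt( 2 )] 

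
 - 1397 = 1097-2494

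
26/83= 26/83 = 0.31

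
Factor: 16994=2^1 * 29^1 * 293^1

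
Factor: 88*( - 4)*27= - 9504= - 2^5*3^3*11^1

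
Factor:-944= - 2^4*59^1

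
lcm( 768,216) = 6912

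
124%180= 124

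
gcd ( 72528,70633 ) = 1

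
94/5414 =47/2707 = 0.02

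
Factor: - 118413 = -3^2*59^1*223^1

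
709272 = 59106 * 12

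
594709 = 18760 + 575949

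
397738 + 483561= 881299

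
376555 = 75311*5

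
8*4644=37152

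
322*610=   196420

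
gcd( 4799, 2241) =1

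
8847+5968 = 14815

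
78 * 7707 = 601146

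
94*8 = 752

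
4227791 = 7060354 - 2832563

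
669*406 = 271614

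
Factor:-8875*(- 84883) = 753336625 =5^3*29^1*71^1 * 2927^1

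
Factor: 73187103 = 3^1* 11^1* 89^1*24919^1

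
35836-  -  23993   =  59829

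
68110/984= 69 + 107/492 =69.22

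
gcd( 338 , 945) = 1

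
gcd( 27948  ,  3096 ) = 12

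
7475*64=478400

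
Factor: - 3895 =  - 5^1 * 19^1*41^1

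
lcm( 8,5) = 40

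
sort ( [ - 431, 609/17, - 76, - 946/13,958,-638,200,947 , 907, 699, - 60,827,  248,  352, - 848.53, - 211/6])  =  [  -  848.53, - 638, - 431, - 76,-946/13, - 60, - 211/6, 609/17 , 200, 248,352,699,  827, 907, 947, 958]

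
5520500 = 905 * 6100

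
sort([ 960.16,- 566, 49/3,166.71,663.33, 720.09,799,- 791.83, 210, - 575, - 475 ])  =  [-791.83,-575, - 566, - 475, 49/3, 166.71,210, 663.33, 720.09,799,960.16 ] 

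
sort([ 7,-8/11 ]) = [ - 8/11, 7] 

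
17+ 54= 71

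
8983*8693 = 78089219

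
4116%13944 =4116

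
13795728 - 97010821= -83215093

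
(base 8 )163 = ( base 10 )115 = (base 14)83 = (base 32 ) 3J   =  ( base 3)11021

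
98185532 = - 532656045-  - 630841577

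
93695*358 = 33542810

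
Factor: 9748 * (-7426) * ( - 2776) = 200950886848= 2^6 * 47^1*79^1 * 347^1 * 2437^1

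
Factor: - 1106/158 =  - 7 = - 7^1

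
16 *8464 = 135424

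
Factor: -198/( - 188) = 2^( - 1)*3^2*11^1*47^( -1 ) = 99/94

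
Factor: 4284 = 2^2*3^2*7^1*17^1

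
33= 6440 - 6407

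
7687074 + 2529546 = 10216620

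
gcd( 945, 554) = 1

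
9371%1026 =137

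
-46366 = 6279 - 52645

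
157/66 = 2 + 25/66 = 2.38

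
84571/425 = 198  +  421/425 = 198.99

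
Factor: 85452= 2^2*3^1*7121^1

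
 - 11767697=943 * (-12479)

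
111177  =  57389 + 53788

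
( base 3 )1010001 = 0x32B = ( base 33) OJ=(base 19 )24d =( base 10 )811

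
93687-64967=28720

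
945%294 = 63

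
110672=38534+72138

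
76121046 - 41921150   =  34199896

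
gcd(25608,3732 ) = 12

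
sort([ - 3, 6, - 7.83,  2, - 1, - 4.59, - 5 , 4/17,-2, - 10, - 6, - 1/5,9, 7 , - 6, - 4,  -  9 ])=[-10, - 9, - 7.83 ,- 6, - 6, - 5, - 4.59, - 4,  -  3 , - 2, - 1, - 1/5, 4/17 , 2, 6 , 7,  9 ] 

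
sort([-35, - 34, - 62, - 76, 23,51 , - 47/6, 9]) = [ - 76, - 62,-35, -34, - 47/6, 9,23,51 ] 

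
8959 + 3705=12664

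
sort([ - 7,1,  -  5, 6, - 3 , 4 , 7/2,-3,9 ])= [  -  7, - 5, - 3, - 3,1, 7/2, 4,6,9 ]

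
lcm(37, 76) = 2812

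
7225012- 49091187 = - 41866175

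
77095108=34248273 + 42846835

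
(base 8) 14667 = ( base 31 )6QB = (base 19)I49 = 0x19B7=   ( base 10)6583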